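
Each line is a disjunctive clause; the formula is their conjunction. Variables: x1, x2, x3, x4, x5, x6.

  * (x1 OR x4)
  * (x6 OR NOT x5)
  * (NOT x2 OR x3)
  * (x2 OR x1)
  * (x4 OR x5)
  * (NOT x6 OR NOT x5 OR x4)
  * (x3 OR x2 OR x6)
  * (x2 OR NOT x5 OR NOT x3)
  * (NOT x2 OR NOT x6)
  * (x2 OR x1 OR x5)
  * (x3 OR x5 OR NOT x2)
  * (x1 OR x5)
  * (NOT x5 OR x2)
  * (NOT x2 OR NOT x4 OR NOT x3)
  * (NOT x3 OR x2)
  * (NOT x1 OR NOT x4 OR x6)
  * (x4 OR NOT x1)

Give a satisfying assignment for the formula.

x1 = True  x2 = False  x3 = False  x4 = True  x5 = False  x6 = True

Try x1 = True.
  then x4 is forced to True.
  then x6 is forced to True.
  then x2 is forced to False.
  then x5 is forced to False.
  then x3 is forced to False.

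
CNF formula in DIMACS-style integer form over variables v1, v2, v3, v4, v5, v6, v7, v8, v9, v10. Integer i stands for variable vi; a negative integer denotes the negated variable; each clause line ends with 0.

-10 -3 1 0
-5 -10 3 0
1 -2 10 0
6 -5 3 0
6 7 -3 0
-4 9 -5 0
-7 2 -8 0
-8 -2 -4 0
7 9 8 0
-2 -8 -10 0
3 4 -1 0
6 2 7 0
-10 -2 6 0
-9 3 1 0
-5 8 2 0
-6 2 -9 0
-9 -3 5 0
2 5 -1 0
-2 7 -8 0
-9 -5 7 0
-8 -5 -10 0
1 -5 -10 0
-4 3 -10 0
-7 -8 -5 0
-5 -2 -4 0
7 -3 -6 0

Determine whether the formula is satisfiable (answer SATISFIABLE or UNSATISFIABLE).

Branch on v1: take v1 = True.
Try v2 = True.
Set v3 = False and propagate.
  then v4 is forced to True.
  then v8 is forced to False.
  then v10 is forced to False.
  then v5 is forced to False.
For the remaining variables, v6 = False, v7 = True, v9 = False works.
Every clause has at least one true literal under this assignment.
So v1=T  v2=T  v3=F  v4=T  v5=F  v6=F  v7=T  v8=F  v9=F  v10=F is a satisfying assignment.

SATISFIABLE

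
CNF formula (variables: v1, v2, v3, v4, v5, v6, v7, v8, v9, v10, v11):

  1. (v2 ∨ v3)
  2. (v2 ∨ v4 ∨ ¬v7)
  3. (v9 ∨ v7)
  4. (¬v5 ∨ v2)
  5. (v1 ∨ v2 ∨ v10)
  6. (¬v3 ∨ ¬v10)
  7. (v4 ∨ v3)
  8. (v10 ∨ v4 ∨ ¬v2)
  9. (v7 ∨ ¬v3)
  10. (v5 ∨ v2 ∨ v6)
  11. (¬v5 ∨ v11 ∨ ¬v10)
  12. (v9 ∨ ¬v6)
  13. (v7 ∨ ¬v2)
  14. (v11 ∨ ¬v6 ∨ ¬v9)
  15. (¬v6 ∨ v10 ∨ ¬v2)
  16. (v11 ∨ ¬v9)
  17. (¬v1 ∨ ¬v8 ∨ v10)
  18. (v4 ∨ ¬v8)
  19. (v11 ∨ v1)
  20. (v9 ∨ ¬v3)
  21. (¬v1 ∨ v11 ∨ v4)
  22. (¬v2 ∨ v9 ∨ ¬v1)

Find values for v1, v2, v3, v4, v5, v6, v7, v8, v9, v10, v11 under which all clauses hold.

v1=1, v2=1, v3=0, v4=1, v5=0, v6=1, v7=1, v8=1, v9=1, v10=1, v11=1

Check each clause:
  1. (v3 ∨ v2) — v2 is true.
  2. (v4 ∨ v2 ∨ ¬v7) — v2 is true.
  3. (v9 ∨ v7) — v9 is true.
  4. (¬v5 ∨ v2) — v2 is true.
  5. (v10 ∨ v2 ∨ v1) — v1 is true.
  6. (¬v10 ∨ ¬v3) — ¬v3 is true.
  7. (v4 ∨ v3) — v4 is true.
  8. (v4 ∨ ¬v2 ∨ v10) — v10 is true.
  9. (¬v3 ∨ v7) — ¬v3 is true.
  10. (v6 ∨ v2 ∨ v5) — v2 is true.
  11. (¬v10 ∨ ¬v5 ∨ v11) — v11 is true.
  12. (¬v6 ∨ v9) — v9 is true.
  13. (¬v2 ∨ v7) — v7 is true.
  14. (¬v9 ∨ v11 ∨ ¬v6) — v11 is true.
  15. (v10 ∨ ¬v2 ∨ ¬v6) — v10 is true.
  16. (v11 ∨ ¬v9) — v11 is true.
  17. (¬v1 ∨ v10 ∨ ¬v8) — v10 is true.
  18. (¬v8 ∨ v4) — v4 is true.
  19. (v1 ∨ v11) — v1 is true.
  20. (¬v3 ∨ v9) — v9 is true.
  21. (v4 ∨ v11 ∨ ¬v1) — v11 is true.
  22. (v9 ∨ ¬v1 ∨ ¬v2) — v9 is true.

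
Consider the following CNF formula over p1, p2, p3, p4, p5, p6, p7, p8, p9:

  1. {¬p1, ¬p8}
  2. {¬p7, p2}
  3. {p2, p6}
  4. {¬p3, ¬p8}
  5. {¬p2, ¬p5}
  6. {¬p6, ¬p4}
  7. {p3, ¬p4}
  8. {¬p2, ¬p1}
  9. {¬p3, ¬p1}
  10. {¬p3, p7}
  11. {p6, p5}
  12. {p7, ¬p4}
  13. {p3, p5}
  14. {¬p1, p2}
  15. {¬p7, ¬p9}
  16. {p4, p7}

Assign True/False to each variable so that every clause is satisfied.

p1=False, p2=True, p3=True, p4=False, p5=False, p6=True, p7=True, p8=False, p9=False

Pure literal: p1 appears only negated; assign p1 = False.
p8 occurs only negated in the remaining clauses — set p8 = False.
Set p2 = True and propagate.
  then p5 is forced to False.
  then p6 is forced to True.
  then p4 is forced to False.
  then p3 is forced to True.
  then p7 is forced to True.
  then p9 is forced to False.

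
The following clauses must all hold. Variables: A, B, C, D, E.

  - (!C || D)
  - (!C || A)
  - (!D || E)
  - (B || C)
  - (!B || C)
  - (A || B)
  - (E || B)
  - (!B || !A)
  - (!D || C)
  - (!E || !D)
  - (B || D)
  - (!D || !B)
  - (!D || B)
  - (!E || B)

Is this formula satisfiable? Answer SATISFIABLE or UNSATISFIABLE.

B = True:
  propagation gives C=True, D=True; an empty clause results — contradiction.
B = False:
  propagation gives C=True, D=True; an empty clause results — contradiction.
Every branch closes, so no satisfying assignment exists.

UNSATISFIABLE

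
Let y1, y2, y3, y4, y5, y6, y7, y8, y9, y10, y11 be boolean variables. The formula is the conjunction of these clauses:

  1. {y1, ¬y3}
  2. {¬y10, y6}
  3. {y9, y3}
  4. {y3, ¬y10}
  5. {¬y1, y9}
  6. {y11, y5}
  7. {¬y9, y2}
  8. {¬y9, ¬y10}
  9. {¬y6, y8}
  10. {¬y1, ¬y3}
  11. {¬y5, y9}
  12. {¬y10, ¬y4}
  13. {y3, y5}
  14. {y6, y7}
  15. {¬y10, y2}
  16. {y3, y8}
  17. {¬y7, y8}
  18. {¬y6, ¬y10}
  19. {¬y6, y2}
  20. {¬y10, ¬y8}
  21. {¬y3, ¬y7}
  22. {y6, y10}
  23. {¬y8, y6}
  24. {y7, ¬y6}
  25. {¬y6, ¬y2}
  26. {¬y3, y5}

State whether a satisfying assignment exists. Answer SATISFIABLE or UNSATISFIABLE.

UNSATISFIABLE

y6 = True:
  propagation gives y8=True, y10=False, y2=True; an empty clause results — contradiction.
y6 = False:
  propagation gives y10=False; an empty clause results — contradiction.
Every branch closes, so no satisfying assignment exists.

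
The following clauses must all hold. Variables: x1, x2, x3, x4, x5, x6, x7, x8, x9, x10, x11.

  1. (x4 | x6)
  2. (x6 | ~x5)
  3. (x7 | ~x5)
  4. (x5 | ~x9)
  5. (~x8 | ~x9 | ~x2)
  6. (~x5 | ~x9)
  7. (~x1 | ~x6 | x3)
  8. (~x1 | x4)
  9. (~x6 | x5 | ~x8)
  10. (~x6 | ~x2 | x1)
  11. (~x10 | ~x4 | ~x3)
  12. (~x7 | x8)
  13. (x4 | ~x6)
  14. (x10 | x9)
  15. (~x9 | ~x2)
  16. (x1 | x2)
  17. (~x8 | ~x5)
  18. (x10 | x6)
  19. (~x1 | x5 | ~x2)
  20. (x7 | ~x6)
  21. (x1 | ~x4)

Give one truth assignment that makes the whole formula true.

x1=True  x2=False  x3=False  x4=True  x5=False  x6=False  x7=False  x8=False  x9=False  x10=True  x11=False

Try x1 = True.
  then x4 is forced to True.
Try x2 = False.
Set x3 = False and propagate.
  then x6 is forced to False.
  then x5 is forced to False.
  then x9 is forced to False.
  then x10 is forced to True.
For the remaining variables, x7 = False, x8 = False, x11 = False works.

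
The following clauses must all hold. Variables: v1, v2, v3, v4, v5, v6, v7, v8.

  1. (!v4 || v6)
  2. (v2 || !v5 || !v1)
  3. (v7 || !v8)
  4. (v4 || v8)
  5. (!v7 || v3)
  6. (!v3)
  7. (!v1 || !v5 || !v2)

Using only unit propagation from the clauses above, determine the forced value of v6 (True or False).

True

(!v3) is a unit clause: v3 = False.
(v3 || !v7): since v3 = False, the clause reduces to (!v7). v7 = False.
From (v7 || !v8) and v7 = False: v8 = False.
In (v8 || v4), v8 is now false; v4 must hold, so v4 = True.
From (v6 || !v4) and v4 = True: v6 = True.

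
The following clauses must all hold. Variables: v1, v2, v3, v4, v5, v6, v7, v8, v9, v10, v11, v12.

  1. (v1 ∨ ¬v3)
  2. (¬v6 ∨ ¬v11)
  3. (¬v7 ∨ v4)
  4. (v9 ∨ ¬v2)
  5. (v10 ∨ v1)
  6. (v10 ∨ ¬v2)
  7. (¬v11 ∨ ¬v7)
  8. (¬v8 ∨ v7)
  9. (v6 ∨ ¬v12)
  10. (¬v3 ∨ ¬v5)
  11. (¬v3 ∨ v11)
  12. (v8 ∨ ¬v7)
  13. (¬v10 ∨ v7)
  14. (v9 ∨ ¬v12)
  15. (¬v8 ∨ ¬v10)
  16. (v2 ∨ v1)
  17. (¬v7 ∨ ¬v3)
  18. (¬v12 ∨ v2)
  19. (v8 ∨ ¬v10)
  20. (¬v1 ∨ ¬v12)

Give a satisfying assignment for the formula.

v1 = T, v2 = F, v3 = F, v4 = T, v5 = F, v6 = F, v7 = T, v8 = T, v9 = T, v10 = F, v11 = F, v12 = F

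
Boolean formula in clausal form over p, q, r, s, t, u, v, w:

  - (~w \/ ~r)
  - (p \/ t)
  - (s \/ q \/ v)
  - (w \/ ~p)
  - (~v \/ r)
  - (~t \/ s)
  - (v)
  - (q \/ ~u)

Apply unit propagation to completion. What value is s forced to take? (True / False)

(v) stands alone — v = True.
(~v \/ r): since v = True, the clause reduces to (r). r = True.
From (~w \/ ~r) and r = True: w = False.
(~p \/ w): since w = False, the clause reduces to (~p). p = False.
In (t \/ p), p is now false; t must hold, so t = True.
From (~t \/ s) and t = True: s = True.

True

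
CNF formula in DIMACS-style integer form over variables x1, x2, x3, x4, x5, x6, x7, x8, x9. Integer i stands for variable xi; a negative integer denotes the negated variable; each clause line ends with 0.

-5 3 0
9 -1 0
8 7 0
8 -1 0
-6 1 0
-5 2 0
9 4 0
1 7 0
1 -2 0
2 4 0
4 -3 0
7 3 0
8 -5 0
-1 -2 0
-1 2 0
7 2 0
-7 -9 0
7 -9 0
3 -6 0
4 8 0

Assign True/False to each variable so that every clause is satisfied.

x1=False, x2=False, x3=False, x4=True, x5=False, x6=False, x7=True, x8=True, x9=False

Check each clause:
  1. (¬x5 ∨ x3) — ¬x5 is true.
  2. (x9 ∨ ¬x1) — ¬x1 is true.
  3. (x8 ∨ x7) — x8 is true.
  4. (¬x1 ∨ x8) — x8 is true.
  5. (¬x6 ∨ x1) — ¬x6 is true.
  6. (¬x5 ∨ x2) — ¬x5 is true.
  7. (x4 ∨ x9) — x4 is true.
  8. (x1 ∨ x7) — x7 is true.
  9. (x1 ∨ ¬x2) — ¬x2 is true.
  10. (x2 ∨ x4) — x4 is true.
  11. (x4 ∨ ¬x3) — x4 is true.
  12. (x3 ∨ x7) — x7 is true.
  13. (x8 ∨ ¬x5) — x8 is true.
  14. (¬x2 ∨ ¬x1) — ¬x2 is true.
  15. (x2 ∨ ¬x1) — ¬x1 is true.
  16. (x7 ∨ x2) — x7 is true.
  17. (¬x9 ∨ ¬x7) — ¬x9 is true.
  18. (¬x9 ∨ x7) — x7 is true.
  19. (¬x6 ∨ x3) — ¬x6 is true.
  20. (x8 ∨ x4) — x8 is true.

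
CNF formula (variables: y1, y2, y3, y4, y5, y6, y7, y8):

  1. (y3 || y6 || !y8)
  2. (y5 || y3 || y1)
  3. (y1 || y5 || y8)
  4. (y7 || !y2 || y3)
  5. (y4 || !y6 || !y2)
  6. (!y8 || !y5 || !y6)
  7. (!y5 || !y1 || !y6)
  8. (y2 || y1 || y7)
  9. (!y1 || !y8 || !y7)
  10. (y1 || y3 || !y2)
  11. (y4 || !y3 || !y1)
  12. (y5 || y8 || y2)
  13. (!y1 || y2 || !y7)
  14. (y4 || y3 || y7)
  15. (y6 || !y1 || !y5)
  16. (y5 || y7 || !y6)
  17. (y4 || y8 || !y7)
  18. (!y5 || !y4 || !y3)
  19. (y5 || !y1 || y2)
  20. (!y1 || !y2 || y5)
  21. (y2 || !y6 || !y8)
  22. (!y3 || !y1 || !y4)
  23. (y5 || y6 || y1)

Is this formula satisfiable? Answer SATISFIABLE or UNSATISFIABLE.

SATISFIABLE

Set y1 = False and propagate.
The remaining clauses are satisfied by y2 = False, y3 = False, y4 = True, y5 = True, y6 = False, y7 = True, y8 = False.
Every clause has at least one true literal under this assignment.
So y1 = False, y2 = False, y3 = False, y4 = True, y5 = True, y6 = False, y7 = True, y8 = False is a satisfying assignment.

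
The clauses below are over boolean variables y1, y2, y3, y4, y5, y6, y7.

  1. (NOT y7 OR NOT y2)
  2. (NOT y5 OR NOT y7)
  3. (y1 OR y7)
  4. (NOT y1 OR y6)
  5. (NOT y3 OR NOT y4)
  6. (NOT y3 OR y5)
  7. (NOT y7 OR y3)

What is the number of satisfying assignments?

10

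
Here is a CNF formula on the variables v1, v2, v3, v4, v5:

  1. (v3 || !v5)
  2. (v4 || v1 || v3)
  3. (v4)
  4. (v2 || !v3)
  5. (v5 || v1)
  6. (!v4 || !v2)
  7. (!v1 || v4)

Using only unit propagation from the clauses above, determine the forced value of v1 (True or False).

(v4) stands alone — v4 = True.
(!v2 || !v4): since v4 = True, the clause reduces to (!v2). v2 = False.
(v2 || !v3): since v2 = False, the clause reduces to (!v3). v3 = False.
(v3 || !v5): since v3 = False, the clause reduces to (!v5). v5 = False.
In (v1 || v5), v5 is now false; v1 must hold, so v1 = True.

True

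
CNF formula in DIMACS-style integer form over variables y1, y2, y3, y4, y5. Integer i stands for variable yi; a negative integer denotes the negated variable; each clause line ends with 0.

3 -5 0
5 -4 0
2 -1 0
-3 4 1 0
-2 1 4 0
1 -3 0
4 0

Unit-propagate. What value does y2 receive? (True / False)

(y4) stands alone — y4 = True.
(y5 | ~y4) with y4 = True leaves only y5, so y5 = True.
(~y5 | y3): since y5 = True, the clause reduces to (y3). y3 = True.
In (y1 | ~y3), ~y3 is now false; y1 must hold, so y1 = True.
From (~y1 | y2) and y1 = True: y2 = True.

True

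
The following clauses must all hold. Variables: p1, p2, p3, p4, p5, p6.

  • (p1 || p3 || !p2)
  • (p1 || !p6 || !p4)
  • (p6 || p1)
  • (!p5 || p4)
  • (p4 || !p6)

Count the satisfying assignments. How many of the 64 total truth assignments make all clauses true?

20

Case analysis on p1 and p4:
  p1=1, p4=1: p2, p3, p5, p6 free → 2^4 = 16.
  p1=1, p4=0: remaining (p2,p3,p5,p6) ∈ {(0,0,0,0); (0,1,0,0); (1,0,0,0); (1,1,0,0)} — 4.
  p1=0, p4=1: a clause becomes empty — 0.
  p1=0, p4=0: a clause becomes empty — 0.
Total: 16 + 4 + 0 + 0 = 20.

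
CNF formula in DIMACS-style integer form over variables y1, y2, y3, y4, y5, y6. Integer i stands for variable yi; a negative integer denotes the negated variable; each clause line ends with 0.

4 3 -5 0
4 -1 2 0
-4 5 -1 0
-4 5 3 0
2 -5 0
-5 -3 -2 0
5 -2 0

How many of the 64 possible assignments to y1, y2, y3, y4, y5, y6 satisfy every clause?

Case analysis on y5 and y2:
  y5=1, y2=1: remaining (y1,y3,y4,y6) ∈ {(0,0,1,0); (0,0,1,1); (1,0,1,0); (1,0,1,1)} — 4.
  y5=1, y2=0: a clause becomes empty — 0.
  y5=0, y2=1: a clause becomes empty — 0.
  y5=0, y2=0: y6 free; 3 ways for (y1,y3,y4) × 2^1 = 6.
Total: 4 + 0 + 0 + 6 = 10.

10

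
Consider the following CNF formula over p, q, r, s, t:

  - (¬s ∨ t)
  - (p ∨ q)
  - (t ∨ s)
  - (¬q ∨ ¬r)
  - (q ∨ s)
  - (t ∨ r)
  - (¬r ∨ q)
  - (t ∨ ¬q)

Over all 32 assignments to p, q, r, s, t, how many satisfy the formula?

5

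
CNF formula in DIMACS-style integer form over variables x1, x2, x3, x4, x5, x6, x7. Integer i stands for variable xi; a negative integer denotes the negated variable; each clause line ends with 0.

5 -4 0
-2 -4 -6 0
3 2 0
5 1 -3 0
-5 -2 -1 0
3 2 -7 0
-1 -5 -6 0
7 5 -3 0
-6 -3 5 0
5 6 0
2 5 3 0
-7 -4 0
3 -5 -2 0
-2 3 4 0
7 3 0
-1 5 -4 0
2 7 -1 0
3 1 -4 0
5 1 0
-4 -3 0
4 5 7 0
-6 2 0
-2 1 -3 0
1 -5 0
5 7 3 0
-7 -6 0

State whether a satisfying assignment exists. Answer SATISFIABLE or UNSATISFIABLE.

SATISFIABLE

Branch on x1: take x1 = True.
For the remaining variables, x2 = False, x3 = True, x4 = False, x5 = True, x6 = False, x7 = True works.
Every clause has at least one true literal under this assignment.
So x1 = T, x2 = F, x3 = T, x4 = F, x5 = T, x6 = F, x7 = T is a satisfying assignment.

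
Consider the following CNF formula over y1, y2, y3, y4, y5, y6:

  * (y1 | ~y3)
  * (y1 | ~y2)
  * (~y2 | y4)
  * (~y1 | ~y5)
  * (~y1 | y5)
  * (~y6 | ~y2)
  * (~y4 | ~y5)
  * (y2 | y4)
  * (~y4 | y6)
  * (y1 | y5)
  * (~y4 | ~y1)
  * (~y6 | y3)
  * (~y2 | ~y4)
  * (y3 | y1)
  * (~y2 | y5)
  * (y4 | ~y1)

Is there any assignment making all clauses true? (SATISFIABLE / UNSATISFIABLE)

y1 = True:
  propagation gives y5=False; an empty clause results — contradiction.
y1 = False:
  propagation gives y3=False; an empty clause results — contradiction.
Every branch closes, so no satisfying assignment exists.

UNSATISFIABLE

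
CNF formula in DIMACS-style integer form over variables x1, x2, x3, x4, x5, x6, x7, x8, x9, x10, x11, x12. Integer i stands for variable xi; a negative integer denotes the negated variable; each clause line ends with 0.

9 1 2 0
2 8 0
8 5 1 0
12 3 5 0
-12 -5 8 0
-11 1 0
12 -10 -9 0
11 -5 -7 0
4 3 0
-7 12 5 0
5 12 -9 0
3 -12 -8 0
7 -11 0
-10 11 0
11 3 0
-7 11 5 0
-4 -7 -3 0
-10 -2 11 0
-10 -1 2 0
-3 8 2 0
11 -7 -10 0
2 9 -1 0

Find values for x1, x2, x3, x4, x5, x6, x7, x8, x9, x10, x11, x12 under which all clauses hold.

x1=True, x2=True, x3=True, x4=True, x5=True, x6=True, x7=False, x8=True, x9=True, x10=False, x11=False, x12=False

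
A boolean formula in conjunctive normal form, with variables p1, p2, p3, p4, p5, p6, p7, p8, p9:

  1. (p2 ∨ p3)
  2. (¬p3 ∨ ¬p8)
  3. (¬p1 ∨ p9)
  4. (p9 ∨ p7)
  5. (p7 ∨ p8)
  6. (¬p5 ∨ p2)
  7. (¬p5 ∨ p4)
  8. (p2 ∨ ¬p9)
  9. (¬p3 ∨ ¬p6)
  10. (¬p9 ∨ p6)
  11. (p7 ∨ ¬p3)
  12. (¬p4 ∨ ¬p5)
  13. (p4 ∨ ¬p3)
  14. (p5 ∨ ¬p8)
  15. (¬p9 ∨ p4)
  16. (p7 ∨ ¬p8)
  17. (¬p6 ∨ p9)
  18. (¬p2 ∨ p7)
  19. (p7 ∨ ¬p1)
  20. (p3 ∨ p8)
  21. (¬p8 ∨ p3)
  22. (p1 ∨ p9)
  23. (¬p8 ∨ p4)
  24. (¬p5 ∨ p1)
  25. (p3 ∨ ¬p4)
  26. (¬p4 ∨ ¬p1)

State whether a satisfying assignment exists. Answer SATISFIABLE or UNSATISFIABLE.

UNSATISFIABLE

p3 = True:
  propagation gives p8=False, p7=True, p6=False, p9=False; an empty clause results — contradiction.
p3 = False:
  propagation gives p2=True, p7=True, p8=True; an empty clause results — contradiction.
Every branch closes, so no satisfying assignment exists.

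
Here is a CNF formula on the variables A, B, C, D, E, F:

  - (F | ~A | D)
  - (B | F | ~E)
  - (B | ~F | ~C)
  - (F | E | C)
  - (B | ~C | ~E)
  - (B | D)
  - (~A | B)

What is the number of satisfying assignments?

28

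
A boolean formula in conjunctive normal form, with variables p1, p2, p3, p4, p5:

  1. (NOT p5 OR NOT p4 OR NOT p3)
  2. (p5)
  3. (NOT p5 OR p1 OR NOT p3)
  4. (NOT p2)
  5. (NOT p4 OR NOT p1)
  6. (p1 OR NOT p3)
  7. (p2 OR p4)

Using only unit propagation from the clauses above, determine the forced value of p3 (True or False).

(p5) stands alone — p5 = True.
(NOT p2) is a unit clause: p2 = False.
(p4 OR p2): since p2 = False, the clause reduces to (p4). p4 = True.
From (NOT p5 OR NOT p3 OR NOT p4) and p5 = True, p4 = True: p3 = False.

False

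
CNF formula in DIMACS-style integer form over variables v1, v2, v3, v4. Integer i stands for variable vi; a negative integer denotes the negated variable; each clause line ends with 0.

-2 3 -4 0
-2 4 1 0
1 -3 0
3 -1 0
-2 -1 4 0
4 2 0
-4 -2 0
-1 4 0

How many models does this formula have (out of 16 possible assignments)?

The models are:
  v1=F v2=F v3=F v4=T
  v1=T v2=F v3=T v4=T
That's 2 in total.

2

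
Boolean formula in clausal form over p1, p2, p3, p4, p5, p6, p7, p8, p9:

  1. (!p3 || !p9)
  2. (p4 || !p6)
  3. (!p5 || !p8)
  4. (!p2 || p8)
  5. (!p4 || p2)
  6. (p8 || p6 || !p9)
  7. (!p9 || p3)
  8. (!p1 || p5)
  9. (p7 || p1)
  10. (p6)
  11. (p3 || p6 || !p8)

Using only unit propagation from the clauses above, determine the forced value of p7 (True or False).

(p6) is a unit clause: p6 = True.
From (p4 || !p6) and p6 = True: p4 = True.
In (p2 || !p4), !p4 is now false; p2 must hold, so p2 = True.
From (p8 || !p2) and p2 = True: p8 = True.
In (!p8 || !p5), !p8 is now false; !p5 must hold, so p5 = False.
(!p1 || p5) with p5 = False leaves only !p1, so p1 = False.
(p7 || p1): since p1 = False, the clause reduces to (p7). p7 = True.

True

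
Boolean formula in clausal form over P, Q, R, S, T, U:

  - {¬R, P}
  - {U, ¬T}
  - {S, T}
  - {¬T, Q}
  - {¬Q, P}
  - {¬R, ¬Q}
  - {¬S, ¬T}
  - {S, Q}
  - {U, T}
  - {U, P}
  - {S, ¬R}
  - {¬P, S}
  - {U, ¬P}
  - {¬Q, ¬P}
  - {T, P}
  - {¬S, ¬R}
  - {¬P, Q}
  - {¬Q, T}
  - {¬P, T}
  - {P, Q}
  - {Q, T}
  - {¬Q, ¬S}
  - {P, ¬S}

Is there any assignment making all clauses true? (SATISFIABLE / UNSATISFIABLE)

UNSATISFIABLE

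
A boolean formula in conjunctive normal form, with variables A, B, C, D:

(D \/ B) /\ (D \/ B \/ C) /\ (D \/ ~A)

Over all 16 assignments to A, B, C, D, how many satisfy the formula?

10

Split on D, then B.
  D=1, B=1: remaining (A,C) ∈ {(0,0); (0,1); (1,0); (1,1)} — 4.
  D=1, B=0: remaining (A,C) ∈ {(0,0); (0,1); (1,0); (1,1)} — 4.
  D=0, B=1: remaining (A,C) ∈ {(0,0); (0,1)} — 2.
  D=0, B=0: a clause becomes empty — 0.
Total: 4 + 4 + 2 + 0 = 10.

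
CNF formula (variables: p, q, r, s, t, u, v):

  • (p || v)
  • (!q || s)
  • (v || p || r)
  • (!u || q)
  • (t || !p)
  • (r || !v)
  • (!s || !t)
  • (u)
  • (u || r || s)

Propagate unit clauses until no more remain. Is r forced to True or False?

True

Unit clause (u) sets u = True.
In (!u || q), !u is now false; q must hold, so q = True.
In (!q || s), !q is now false; s must hold, so s = True.
(!t || !s): since s = True, the clause reduces to (!t). t = False.
In (t || !p), t is now false; !p must hold, so p = False.
(p || v) with p = False leaves only v, so v = True.
From (r || !v) and v = True: r = True.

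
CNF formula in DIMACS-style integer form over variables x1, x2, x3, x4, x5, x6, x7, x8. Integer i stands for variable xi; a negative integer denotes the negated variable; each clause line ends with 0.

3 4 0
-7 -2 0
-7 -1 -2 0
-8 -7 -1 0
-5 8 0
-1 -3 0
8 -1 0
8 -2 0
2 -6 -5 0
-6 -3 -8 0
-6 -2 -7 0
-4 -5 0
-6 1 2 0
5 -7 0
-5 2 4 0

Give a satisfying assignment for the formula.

x1=False, x2=False, x3=True, x4=True, x5=False, x6=False, x7=False, x8=True

Check each clause:
  1. (x3 | x4) — x3 is true.
  2. (~x7 | ~x2) — ~x7 is true.
  3. (~x1 | ~x2 | ~x7) — ~x7 is true.
  4. (~x8 | ~x7 | ~x1) — ~x7 is true.
  5. (x8 | ~x5) — x8 is true.
  6. (~x1 | ~x3) — ~x1 is true.
  7. (x8 | ~x1) — x8 is true.
  8. (~x2 | x8) — x8 is true.
  9. (~x6 | x2 | ~x5) — ~x6 is true.
  10. (~x3 | ~x6 | ~x8) — ~x6 is true.
  11. (~x2 | ~x6 | ~x7) — ~x7 is true.
  12. (~x5 | ~x4) — ~x5 is true.
  13. (x2 | x1 | ~x6) — ~x6 is true.
  14. (~x7 | x5) — ~x7 is true.
  15. (~x5 | x2 | x4) — ~x5 is true.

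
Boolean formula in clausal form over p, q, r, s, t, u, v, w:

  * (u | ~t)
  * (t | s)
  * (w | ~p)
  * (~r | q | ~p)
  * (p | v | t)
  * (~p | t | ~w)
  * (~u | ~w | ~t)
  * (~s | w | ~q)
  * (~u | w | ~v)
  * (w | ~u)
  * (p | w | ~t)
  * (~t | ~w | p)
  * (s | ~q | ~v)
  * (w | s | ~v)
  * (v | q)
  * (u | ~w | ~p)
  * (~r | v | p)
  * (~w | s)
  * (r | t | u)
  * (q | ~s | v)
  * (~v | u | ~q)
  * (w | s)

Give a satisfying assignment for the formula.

p = F, q = F, r = F, s = T, t = F, u = T, v = T, w = T

Branch on p: take p = False.
Try q = False.
  then v is forced to True.
For the remaining variables, r = False, s = True, t = False, u = True, w = True works.
Every clause has at least one true literal under this assignment.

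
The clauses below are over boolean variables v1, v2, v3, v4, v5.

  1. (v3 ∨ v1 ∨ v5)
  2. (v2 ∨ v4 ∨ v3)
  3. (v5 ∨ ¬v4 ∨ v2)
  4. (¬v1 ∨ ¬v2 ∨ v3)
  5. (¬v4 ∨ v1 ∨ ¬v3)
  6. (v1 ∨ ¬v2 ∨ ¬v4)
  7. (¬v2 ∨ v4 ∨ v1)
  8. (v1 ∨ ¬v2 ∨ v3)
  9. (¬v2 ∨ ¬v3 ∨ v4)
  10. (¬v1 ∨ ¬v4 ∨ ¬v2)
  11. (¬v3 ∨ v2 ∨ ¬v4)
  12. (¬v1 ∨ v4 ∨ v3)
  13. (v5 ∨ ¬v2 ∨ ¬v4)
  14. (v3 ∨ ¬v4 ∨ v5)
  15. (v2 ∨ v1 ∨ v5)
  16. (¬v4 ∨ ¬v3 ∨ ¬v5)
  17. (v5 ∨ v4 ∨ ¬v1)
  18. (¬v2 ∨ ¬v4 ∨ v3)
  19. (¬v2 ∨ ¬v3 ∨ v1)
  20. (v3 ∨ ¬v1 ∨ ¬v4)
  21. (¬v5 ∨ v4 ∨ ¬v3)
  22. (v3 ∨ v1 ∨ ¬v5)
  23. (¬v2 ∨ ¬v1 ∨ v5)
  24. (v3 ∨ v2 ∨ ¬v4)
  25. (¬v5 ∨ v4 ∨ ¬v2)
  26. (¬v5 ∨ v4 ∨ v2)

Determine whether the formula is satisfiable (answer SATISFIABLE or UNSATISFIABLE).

v4 = True:
  v2 = True:
    propagation gives v1=True; an empty clause results — contradiction.
  v2 = False:
    propagation gives v5=True, v3=False; an empty clause results — contradiction.
v4 = False:
  v1 = True:
    propagation gives v3=True, v2=False, v5=True; an empty clause results — contradiction.
  v1 = False:
    propagation gives v2=False, v3=True, v5=True; an empty clause results — contradiction.
Every branch closes, so no satisfying assignment exists.

UNSATISFIABLE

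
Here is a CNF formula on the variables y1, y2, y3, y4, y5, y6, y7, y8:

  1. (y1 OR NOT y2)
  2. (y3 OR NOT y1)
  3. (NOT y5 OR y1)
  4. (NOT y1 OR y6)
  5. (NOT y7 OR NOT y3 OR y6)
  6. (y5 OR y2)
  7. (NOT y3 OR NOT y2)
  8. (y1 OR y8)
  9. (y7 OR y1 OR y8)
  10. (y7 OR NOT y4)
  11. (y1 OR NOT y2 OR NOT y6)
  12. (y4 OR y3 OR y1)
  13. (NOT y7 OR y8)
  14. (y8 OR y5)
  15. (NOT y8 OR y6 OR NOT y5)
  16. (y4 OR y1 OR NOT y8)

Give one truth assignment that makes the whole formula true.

y1=T, y2=F, y3=T, y4=F, y5=T, y6=T, y7=F, y8=F

Branch on y1: take y1 = True.
  then y3 is forced to True.
  then y6 is forced to True.
  then y2 is forced to False.
  then y5 is forced to True.
Try y4 = False.
Branch on y7: take y7 = False.
y8 is now unconstrained; take y8 = False.
Check each clause:
  1. (y1 OR NOT y2) — y1 is true.
  2. (NOT y1 OR y3) — y3 is true.
  3. (y1 OR NOT y5) — y1 is true.
  4. (NOT y1 OR y6) — y6 is true.
  5. (y6 OR NOT y7 OR NOT y3) — NOT y7 is true.
  6. (y2 OR y5) — y5 is true.
  7. (NOT y2 OR NOT y3) — NOT y2 is true.
  8. (y8 OR y1) — y1 is true.
  9. (y7 OR y8 OR y1) — y1 is true.
  10. (NOT y4 OR y7) — NOT y4 is true.
  11. (NOT y6 OR NOT y2 OR y1) — y1 is true.
  12. (y1 OR y4 OR y3) — y1 is true.
  13. (NOT y7 OR y8) — NOT y7 is true.
  14. (y5 OR y8) — y5 is true.
  15. (NOT y8 OR NOT y5 OR y6) — NOT y8 is true.
  16. (y1 OR y4 OR NOT y8) — NOT y8 is true.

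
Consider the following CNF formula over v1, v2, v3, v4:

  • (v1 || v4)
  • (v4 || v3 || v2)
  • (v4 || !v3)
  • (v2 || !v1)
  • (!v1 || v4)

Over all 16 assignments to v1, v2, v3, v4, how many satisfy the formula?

6

Satisfying assignments:
  v1=F v2=F v3=F v4=T
  v1=F v2=F v3=T v4=T
  v1=F v2=T v3=F v4=T
  v1=F v2=T v3=T v4=T
  v1=T v2=T v3=F v4=T
  v1=T v2=T v3=T v4=T
That's 6 in total.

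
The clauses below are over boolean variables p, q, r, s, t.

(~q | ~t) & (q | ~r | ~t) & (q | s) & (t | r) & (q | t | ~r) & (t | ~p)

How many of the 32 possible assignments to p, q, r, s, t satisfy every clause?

4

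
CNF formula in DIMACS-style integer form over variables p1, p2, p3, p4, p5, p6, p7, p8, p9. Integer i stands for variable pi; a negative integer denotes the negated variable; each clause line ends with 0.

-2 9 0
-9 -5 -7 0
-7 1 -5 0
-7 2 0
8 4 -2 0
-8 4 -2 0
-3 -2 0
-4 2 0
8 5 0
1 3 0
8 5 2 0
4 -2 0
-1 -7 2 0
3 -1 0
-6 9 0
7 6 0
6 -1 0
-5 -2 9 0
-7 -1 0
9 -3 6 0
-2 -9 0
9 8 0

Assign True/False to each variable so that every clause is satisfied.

Branch on p1: take p1 = True.
  then p3 is forced to True.
  then p2 is forced to False.
  then p7 is forced to False.
  then p4 is forced to False.
  then p6 is forced to True.
  then p9 is forced to True.
The remaining clauses are satisfied by p5 = True, p8 = False.

p1 = 1  p2 = 0  p3 = 1  p4 = 0  p5 = 1  p6 = 1  p7 = 0  p8 = 0  p9 = 1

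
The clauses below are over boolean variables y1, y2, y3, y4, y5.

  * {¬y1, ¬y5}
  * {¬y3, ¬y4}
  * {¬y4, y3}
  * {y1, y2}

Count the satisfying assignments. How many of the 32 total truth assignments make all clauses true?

8

Case analysis on y1 and y3:
  y1=1, y3=1: remaining (y2,y4,y5) ∈ {(0,0,0); (1,0,0)} — 2.
  y1=1, y3=0: remaining (y2,y4,y5) ∈ {(0,0,0); (1,0,0)} — 2.
  y1=0, y3=1: remaining (y2,y4,y5) ∈ {(1,0,0); (1,0,1)} — 2.
  y1=0, y3=0: remaining (y2,y4,y5) ∈ {(1,0,0); (1,0,1)} — 2.
Total: 2 + 2 + 2 + 2 = 8.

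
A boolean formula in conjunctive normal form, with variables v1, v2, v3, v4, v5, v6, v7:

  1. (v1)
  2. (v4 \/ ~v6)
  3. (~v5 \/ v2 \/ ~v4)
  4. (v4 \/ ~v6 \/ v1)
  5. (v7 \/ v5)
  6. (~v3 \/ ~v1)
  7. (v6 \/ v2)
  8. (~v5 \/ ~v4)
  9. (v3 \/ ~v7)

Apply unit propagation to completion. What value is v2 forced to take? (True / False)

True

(v1) stands alone — v1 = True.
(~v3 \/ ~v1) with v1 = True leaves only ~v3, so v3 = False.
From (v3 \/ ~v7) and v3 = False: v7 = False.
In (v5 \/ v7), v7 is now false; v5 must hold, so v5 = True.
In (~v5 \/ ~v4), ~v5 is now false; ~v4 must hold, so v4 = False.
(~v6 \/ v4) with v4 = False leaves only ~v6, so v6 = False.
(v6 \/ v2) with v6 = False leaves only v2, so v2 = True.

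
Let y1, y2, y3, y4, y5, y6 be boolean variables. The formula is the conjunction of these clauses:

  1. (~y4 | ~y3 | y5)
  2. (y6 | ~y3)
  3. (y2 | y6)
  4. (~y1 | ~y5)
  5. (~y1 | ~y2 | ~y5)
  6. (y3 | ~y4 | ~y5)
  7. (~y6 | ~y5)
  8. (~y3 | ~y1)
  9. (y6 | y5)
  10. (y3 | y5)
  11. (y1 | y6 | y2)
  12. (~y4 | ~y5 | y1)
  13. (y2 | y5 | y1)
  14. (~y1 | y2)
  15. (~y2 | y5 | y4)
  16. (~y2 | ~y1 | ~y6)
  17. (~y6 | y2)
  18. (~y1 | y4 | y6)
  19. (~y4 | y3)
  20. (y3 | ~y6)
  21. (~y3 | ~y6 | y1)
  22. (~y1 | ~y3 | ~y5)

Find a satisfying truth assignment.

y1=F, y2=T, y3=F, y4=F, y5=T, y6=F

Check each clause:
  1. (y5 | ~y4 | ~y3) — y5 is true.
  2. (~y3 | y6) — ~y3 is true.
  3. (y2 | y6) — y2 is true.
  4. (~y5 | ~y1) — ~y1 is true.
  5. (~y5 | ~y2 | ~y1) — ~y1 is true.
  6. (~y5 | y3 | ~y4) — ~y4 is true.
  7. (~y5 | ~y6) — ~y6 is true.
  8. (~y1 | ~y3) — ~y3 is true.
  9. (y5 | y6) — y5 is true.
  10. (y5 | y3) — y5 is true.
  11. (y6 | y1 | y2) — y2 is true.
  12. (~y5 | y1 | ~y4) — ~y4 is true.
  13. (y5 | y1 | y2) — y2 is true.
  14. (y2 | ~y1) — y2 is true.
  15. (y4 | ~y2 | y5) — y5 is true.
  16. (~y6 | ~y1 | ~y2) — ~y6 is true.
  17. (~y6 | y2) — y2 is true.
  18. (~y1 | y6 | y4) — ~y1 is true.
  19. (y3 | ~y4) — ~y4 is true.
  20. (y3 | ~y6) — ~y6 is true.
  21. (y1 | ~y3 | ~y6) — ~y6 is true.
  22. (~y5 | ~y1 | ~y3) — ~y3 is true.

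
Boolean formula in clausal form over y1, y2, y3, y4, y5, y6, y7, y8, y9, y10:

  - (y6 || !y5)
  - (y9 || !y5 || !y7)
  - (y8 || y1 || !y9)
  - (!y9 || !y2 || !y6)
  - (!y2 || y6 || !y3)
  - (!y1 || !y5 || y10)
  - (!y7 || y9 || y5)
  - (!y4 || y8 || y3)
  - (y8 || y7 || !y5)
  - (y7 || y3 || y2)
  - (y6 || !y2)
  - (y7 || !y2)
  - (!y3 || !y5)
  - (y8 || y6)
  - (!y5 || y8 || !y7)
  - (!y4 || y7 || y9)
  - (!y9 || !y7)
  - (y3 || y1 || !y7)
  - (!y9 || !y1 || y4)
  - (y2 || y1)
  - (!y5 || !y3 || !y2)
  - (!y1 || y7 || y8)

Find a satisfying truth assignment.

Pure literal: y8 appears only positively; assign y8 = True.
Pure literal: y10 appears only positively; assign y10 = True.
Branch on y1: take y1 = True.
Try y2 = False.
For the remaining variables, y3 = True, y4 = True, y5 = False, y6 = False, y7 = False, y9 = True works.
Every clause has at least one true literal under this assignment.
Check each clause:
  1. (!y5 || y6) — !y5 is true.
  2. (!y7 || y9 || !y5) — !y7 is true.
  3. (y1 || y8 || !y9) — y8 is true.
  4. (!y6 || !y2 || !y9) — !y6 is true.
  5. (y6 || !y2 || !y3) — !y2 is true.
  6. (!y5 || !y1 || y10) — y10 is true.
  7. (y9 || y5 || !y7) — y9 is true.
  8. (y3 || y8 || !y4) — y8 is true.
  9. (y8 || !y5 || y7) — y8 is true.
  10. (y7 || y3 || y2) — y3 is true.
  11. (!y2 || y6) — !y2 is true.
  12. (!y2 || y7) — !y2 is true.
  13. (!y3 || !y5) — !y5 is true.
  14. (y8 || y6) — y8 is true.
  15. (y8 || !y7 || !y5) — y8 is true.
  16. (y7 || y9 || !y4) — y9 is true.
  17. (!y9 || !y7) — !y7 is true.
  18. (y1 || y3 || !y7) — y1 is true.
  19. (y4 || !y9 || !y1) — y4 is true.
  20. (y1 || y2) — y1 is true.
  21. (!y5 || !y3 || !y2) — !y5 is true.
  22. (y8 || !y1 || y7) — y8 is true.

y1=T  y2=F  y3=T  y4=T  y5=F  y6=F  y7=F  y8=T  y9=T  y10=T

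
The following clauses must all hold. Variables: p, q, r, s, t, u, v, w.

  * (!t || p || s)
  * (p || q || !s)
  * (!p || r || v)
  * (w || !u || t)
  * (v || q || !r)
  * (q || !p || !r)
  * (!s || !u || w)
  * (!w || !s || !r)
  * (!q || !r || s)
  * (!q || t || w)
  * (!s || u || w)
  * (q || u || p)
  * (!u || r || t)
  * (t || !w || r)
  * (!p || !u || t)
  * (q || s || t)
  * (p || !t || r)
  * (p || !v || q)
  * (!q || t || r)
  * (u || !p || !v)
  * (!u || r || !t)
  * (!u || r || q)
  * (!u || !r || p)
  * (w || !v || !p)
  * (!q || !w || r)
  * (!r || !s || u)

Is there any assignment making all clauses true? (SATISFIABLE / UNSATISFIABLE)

r = True:
  p = True:
    propagation gives q=True, s=True, w=False, u=False; an empty clause results — contradiction.
  p = False:
    propagation gives u=False, q=True, s=True; an empty clause results — contradiction.
r = False:
  t = True:
    propagation gives p=True, v=True, u=True; an empty clause results — contradiction.
  t = False:
    propagation gives u=False, w=False, q=False, s=False; an empty clause results — contradiction.
Every branch closes, so no satisfying assignment exists.

UNSATISFIABLE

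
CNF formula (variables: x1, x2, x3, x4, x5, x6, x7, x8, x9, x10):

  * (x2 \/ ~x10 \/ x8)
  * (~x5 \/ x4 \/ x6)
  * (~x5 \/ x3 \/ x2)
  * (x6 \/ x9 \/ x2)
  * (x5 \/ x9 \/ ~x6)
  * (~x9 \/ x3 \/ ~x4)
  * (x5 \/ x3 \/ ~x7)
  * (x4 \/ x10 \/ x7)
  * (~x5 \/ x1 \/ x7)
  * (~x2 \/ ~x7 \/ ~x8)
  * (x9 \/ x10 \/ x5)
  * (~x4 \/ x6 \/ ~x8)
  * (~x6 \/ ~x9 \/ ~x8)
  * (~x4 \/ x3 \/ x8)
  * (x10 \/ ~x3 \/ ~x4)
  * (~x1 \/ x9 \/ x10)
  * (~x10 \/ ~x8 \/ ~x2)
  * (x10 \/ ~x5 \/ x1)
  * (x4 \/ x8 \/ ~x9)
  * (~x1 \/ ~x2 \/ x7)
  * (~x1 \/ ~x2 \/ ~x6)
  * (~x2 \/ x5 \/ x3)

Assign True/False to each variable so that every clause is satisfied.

x1=True, x2=False, x3=True, x4=False, x5=False, x6=False, x7=True, x8=True, x9=True, x10=True

Check each clause:
  1. (~x10 \/ x2 \/ x8) — x8 is true.
  2. (x6 \/ ~x5 \/ x4) — ~x5 is true.
  3. (~x5 \/ x2 \/ x3) — x3 is true.
  4. (x2 \/ x6 \/ x9) — x9 is true.
  5. (~x6 \/ x5 \/ x9) — x9 is true.
  6. (~x4 \/ x3 \/ ~x9) — x3 is true.
  7. (x3 \/ ~x7 \/ x5) — x3 is true.
  8. (x7 \/ x4 \/ x10) — x10 is true.
  9. (~x5 \/ x7 \/ x1) — x1 is true.
  10. (~x7 \/ ~x2 \/ ~x8) — ~x2 is true.
  11. (x9 \/ x5 \/ x10) — x9 is true.
  12. (~x4 \/ ~x8 \/ x6) — ~x4 is true.
  13. (~x6 \/ ~x9 \/ ~x8) — ~x6 is true.
  14. (x8 \/ ~x4 \/ x3) — x8 is true.
  15. (~x3 \/ ~x4 \/ x10) — x10 is true.
  16. (x9 \/ x10 \/ ~x1) — x9 is true.
  17. (~x2 \/ ~x8 \/ ~x10) — ~x2 is true.
  18. (~x5 \/ x10 \/ x1) — x1 is true.
  19. (x4 \/ x8 \/ ~x9) — x8 is true.
  20. (~x1 \/ ~x2 \/ x7) — x7 is true.
  21. (~x2 \/ ~x6 \/ ~x1) — ~x6 is true.
  22. (x3 \/ x5 \/ ~x2) — x3 is true.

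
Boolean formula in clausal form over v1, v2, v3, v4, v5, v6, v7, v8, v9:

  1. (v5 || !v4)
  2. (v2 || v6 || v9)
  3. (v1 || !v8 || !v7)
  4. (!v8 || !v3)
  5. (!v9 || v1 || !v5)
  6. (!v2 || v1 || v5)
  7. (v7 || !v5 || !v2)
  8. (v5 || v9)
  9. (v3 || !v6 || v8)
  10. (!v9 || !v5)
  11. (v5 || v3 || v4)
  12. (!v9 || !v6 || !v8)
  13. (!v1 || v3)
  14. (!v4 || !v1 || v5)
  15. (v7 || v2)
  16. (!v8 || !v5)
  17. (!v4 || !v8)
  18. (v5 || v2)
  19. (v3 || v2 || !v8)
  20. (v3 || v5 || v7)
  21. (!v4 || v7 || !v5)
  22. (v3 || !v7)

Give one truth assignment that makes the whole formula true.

v1=False  v2=True  v3=True  v4=True  v5=True  v6=True  v7=True  v8=False  v9=False

Check each clause:
  1. (v5 || !v4) — v5 is true.
  2. (v2 || v9 || v6) — v2 is true.
  3. (!v7 || v1 || !v8) — !v8 is true.
  4. (!v3 || !v8) — !v8 is true.
  5. (!v9 || !v5 || v1) — !v9 is true.
  6. (v5 || !v2 || v1) — v5 is true.
  7. (v7 || !v2 || !v5) — v7 is true.
  8. (v5 || v9) — v5 is true.
  9. (v3 || !v6 || v8) — v3 is true.
  10. (!v5 || !v9) — !v9 is true.
  11. (v3 || v4 || v5) — v3 is true.
  12. (!v6 || !v9 || !v8) — !v8 is true.
  13. (v3 || !v1) — v3 is true.
  14. (!v1 || v5 || !v4) — v5 is true.
  15. (v2 || v7) — v2 is true.
  16. (!v8 || !v5) — !v8 is true.
  17. (!v8 || !v4) — !v8 is true.
  18. (v5 || v2) — v2 is true.
  19. (v3 || !v8 || v2) — !v8 is true.
  20. (v5 || v3 || v7) — v3 is true.
  21. (!v5 || v7 || !v4) — v7 is true.
  22. (!v7 || v3) — v3 is true.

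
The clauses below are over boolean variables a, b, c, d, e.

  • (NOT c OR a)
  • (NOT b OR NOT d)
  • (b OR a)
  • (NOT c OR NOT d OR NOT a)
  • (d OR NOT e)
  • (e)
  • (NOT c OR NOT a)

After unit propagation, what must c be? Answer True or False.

False

Unit clause (e) sets e = True.
In (NOT e OR d), NOT e is now false; d must hold, so d = True.
From (NOT d OR NOT b) and d = True: b = False.
In (b OR a), b is now false; a must hold, so a = True.
From (NOT d OR NOT a OR NOT c) and d = True, a = True: c = False.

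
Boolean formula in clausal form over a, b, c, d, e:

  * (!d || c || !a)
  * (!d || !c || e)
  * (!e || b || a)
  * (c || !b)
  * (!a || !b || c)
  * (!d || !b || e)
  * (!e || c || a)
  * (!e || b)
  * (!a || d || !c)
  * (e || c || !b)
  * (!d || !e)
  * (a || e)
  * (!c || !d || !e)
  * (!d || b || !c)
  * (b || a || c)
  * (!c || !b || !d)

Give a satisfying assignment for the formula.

a=T, b=F, c=F, d=F, e=F

Check each clause:
  1. (!d || c || !a) — !d is true.
  2. (!c || e || !d) — !d is true.
  3. (b || a || !e) — a is true.
  4. (!b || c) — !b is true.
  5. (!b || c || !a) — !b is true.
  6. (e || !d || !b) — !d is true.
  7. (c || !e || a) — a is true.
  8. (!e || b) — !e is true.
  9. (!c || !a || d) — !c is true.
  10. (e || c || !b) — !b is true.
  11. (!e || !d) — !e is true.
  12. (a || e) — a is true.
  13. (!c || !e || !d) — !e is true.
  14. (b || !c || !d) — !d is true.
  15. (a || b || c) — a is true.
  16. (!d || !b || !c) — !d is true.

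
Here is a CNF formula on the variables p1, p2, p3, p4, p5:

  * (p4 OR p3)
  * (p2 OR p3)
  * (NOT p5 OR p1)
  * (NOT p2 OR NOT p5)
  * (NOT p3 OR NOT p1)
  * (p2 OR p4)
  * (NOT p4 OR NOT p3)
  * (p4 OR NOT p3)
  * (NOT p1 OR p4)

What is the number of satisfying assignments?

The models are:
  p1=F p2=T p3=F p4=T p5=F
  p1=T p2=T p3=F p4=T p5=F
Count: 2.

2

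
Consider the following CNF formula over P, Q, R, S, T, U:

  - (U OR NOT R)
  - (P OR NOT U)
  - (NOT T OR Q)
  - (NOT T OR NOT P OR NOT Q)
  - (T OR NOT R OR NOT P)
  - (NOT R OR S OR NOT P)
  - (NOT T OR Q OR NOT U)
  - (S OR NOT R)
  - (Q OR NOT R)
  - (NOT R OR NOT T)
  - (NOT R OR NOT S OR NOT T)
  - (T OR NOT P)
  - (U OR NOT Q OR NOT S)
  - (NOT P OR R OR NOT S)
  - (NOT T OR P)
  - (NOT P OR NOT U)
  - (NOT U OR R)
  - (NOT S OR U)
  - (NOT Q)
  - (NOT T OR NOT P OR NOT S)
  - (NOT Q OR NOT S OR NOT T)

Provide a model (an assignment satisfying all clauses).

P = F, Q = F, R = F, S = F, T = F, U = F

The clause (NOT Q) is unit: Q must be False.
Unit propagation: (NOT T) forces T = False.
(NOT R) is a unit clause, so R = False.
(NOT P) is a unit clause, so P = False.
Unit propagation: (NOT U) forces U = False.
(NOT S) is a unit clause, so S = False.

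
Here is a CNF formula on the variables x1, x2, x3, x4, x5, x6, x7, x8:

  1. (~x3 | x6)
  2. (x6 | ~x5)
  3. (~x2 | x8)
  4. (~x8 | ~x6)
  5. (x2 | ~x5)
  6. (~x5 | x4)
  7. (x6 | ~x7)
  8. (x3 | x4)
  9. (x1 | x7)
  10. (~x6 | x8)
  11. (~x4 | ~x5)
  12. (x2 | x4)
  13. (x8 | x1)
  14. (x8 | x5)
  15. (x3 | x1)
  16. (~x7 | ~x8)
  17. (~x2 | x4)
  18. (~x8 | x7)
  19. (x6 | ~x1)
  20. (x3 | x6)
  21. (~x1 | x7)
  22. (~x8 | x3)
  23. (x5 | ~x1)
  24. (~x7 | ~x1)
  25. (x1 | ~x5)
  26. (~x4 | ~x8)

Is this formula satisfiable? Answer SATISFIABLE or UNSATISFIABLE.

UNSATISFIABLE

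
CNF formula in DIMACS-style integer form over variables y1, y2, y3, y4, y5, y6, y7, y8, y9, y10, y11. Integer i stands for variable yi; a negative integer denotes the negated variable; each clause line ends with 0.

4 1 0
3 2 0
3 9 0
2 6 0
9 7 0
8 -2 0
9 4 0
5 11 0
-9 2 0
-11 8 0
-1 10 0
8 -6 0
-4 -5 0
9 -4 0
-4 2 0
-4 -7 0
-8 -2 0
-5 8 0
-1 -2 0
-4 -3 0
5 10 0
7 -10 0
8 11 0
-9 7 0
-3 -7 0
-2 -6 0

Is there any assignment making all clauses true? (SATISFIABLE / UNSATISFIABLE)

y2 = True:
  propagation gives y8=True; an empty clause results — contradiction.
y2 = False:
  propagation gives y3=True, y6=True, y9=False, y7=True; an empty clause results — contradiction.
Every branch closes, so no satisfying assignment exists.

UNSATISFIABLE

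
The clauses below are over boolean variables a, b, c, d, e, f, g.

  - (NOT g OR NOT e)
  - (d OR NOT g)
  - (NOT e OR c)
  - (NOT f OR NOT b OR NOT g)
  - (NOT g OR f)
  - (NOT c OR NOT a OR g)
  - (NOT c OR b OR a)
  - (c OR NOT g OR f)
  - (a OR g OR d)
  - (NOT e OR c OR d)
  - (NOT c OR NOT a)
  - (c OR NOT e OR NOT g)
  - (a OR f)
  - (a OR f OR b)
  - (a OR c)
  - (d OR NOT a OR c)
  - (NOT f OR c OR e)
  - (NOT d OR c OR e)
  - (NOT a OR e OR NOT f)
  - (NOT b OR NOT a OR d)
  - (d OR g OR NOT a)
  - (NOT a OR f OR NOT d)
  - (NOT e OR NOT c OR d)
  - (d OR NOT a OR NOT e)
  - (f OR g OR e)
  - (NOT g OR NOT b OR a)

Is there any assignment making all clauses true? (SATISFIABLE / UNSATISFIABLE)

Branch on a: take a = False.
  then f is forced to True.
  then c is forced to True.
  then b is forced to True.
  then g is forced to False.
  then d is forced to True.
e is now unconstrained; take e = True.
So a=False  b=True  c=True  d=True  e=True  f=True  g=False is a satisfying assignment.

SATISFIABLE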